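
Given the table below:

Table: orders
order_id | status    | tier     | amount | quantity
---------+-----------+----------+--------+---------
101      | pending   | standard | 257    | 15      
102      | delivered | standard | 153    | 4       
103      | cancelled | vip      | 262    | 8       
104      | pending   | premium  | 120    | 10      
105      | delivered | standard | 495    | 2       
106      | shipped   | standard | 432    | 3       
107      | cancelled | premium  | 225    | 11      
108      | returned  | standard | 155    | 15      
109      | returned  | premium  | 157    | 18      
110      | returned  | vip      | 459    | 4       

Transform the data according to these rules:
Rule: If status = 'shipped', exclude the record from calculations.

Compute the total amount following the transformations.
2283

Step 1: Identify records where status = 'shipped'
Step 2: The excluded records sum to 432
Step 3: Original total amount = 2715
Step 4: Remaining total = 2715 - 432 = 2283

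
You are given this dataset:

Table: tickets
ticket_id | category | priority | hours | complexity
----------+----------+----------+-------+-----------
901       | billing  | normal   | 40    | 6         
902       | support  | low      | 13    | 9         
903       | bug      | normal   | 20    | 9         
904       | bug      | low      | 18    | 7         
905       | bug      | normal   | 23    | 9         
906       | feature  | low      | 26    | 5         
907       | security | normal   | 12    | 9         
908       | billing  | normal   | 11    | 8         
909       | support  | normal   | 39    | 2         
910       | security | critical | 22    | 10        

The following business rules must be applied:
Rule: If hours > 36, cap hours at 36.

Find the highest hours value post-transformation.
36

Step 1: Original maximum hours = 40
Step 2: Apply cap at 36
Step 3: 2 records had hours > 36 and were capped
Step 4: Maximum after transformation = 36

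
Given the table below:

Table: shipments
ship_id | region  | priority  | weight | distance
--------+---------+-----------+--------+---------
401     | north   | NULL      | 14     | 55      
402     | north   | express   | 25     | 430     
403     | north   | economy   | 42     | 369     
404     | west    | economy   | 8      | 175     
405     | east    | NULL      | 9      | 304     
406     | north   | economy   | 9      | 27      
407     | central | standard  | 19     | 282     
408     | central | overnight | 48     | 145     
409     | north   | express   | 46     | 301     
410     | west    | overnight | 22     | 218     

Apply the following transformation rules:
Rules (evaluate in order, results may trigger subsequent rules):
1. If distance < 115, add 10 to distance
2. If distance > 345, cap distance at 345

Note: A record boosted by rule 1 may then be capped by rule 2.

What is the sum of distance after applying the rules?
2217

Step 1: Apply rule 1 to records with distance < 115
  - 2 records get bonus of 10
  - Of these, 0 records then exceed 345 and get capped
Step 2: Apply rule 2 to records with distance > 345
  - 2 records (original) are capped
Step 3: Calculate final sum = 2217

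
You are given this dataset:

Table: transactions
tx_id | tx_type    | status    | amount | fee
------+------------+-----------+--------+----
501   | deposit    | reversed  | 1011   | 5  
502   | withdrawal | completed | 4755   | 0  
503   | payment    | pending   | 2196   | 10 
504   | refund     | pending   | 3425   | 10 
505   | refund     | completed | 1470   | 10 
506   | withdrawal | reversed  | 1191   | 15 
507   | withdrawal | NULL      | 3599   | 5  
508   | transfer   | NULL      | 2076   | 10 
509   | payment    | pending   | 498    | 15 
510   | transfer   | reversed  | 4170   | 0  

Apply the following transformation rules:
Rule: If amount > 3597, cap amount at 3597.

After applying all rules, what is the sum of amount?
22658

Step 1: 3 records have amount > 3597
Step 2: These records originally summed to 12524
Step 3: After capping: 3 × 3597 = 10791
Step 4: Unaffected records sum: 11867
Step 5: Final sum = 10791 + 11867 = 22658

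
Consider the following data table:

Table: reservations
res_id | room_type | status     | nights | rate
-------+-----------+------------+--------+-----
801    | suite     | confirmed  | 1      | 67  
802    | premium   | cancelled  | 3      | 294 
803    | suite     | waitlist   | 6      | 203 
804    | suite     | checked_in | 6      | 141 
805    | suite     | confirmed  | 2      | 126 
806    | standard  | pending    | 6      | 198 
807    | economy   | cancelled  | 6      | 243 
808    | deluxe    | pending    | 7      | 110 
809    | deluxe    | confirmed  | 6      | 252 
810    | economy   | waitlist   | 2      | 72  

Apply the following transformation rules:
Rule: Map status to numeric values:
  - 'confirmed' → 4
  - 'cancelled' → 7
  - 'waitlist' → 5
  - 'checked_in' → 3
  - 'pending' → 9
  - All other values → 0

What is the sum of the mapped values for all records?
57

Step 1: Apply mapping to each record
Step 2: Count by status:
  'confirmed': 3 records × 4 = 12
  'cancelled': 2 records × 7 = 14
  'waitlist': 2 records × 5 = 10
  'checked_in': 1 records × 3 = 3
  'pending': 2 records × 9 = 18
Step 3: Sum all mapped values = 57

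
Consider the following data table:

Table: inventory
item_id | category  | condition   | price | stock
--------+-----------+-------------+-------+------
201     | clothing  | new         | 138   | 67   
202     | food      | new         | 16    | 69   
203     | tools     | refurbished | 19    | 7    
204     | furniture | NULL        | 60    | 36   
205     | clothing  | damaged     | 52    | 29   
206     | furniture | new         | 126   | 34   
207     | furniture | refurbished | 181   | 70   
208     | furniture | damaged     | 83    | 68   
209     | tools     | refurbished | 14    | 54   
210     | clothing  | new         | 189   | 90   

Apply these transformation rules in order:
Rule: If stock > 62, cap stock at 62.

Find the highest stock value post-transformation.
62

Step 1: Original maximum stock = 90
Step 2: Apply cap at 62
Step 3: 5 records had stock > 62 and were capped
Step 4: Maximum after transformation = 62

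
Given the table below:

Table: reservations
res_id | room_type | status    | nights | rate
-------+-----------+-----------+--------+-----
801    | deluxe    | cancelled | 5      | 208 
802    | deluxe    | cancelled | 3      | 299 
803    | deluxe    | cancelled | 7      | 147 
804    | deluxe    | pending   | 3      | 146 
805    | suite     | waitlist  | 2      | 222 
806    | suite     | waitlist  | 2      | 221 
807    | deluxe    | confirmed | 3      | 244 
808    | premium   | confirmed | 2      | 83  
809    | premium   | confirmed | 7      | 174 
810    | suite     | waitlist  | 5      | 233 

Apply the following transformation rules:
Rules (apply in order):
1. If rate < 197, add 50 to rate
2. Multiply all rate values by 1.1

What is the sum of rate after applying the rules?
2394.7

Step 1: Apply Rule 1 - Add 50 to records with rate < 197
  - 4 records affected: 550 + (4 × 50) = 750
  - Unaffected records: 1427
  - Sum after Rule 1: 2177
Step 2: Apply Rule 2 - Multiply all by 1.1
  - 2177 × 1.1 = 2394.7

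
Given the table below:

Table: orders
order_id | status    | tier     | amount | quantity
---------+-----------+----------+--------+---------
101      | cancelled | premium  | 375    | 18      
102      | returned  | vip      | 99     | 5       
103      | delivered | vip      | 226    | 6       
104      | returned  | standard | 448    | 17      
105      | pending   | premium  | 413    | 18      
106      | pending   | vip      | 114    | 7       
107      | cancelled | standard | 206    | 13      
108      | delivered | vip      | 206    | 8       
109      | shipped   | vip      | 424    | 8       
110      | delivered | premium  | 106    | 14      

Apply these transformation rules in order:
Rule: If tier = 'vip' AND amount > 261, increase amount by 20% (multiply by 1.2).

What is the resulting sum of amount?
2701.8

Step 1: Find records where tier = 'vip' AND amount > 261
Step 2: 1 records match, summing to 424
Step 3: After multiplier: 424 × 1.2 = 508.8
Step 4: Unaffected records sum: 2193
Step 5: Final sum = 508.8 + 2193 = 2701.8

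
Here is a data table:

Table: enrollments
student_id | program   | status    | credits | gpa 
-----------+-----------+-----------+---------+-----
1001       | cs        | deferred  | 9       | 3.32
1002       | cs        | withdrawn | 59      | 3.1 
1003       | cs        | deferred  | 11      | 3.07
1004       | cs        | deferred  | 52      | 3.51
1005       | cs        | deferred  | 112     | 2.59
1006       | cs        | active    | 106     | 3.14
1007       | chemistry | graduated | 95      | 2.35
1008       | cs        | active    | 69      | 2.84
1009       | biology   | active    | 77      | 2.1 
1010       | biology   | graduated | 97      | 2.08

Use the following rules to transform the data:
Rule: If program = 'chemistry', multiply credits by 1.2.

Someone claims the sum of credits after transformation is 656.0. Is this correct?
No, the correct result is 706.0.

Step 1: Calculate the correct sum after transformation
Step 2: Apply multiplier 1.2 to records where program = 'chemistry'
Step 3: Correct result = 706.0
Step 4: Claimed result = 656.0
Step 5: 706.0 ≠ 656.0
Conclusion: The claimed result is incorrect. The correct answer is 706.0.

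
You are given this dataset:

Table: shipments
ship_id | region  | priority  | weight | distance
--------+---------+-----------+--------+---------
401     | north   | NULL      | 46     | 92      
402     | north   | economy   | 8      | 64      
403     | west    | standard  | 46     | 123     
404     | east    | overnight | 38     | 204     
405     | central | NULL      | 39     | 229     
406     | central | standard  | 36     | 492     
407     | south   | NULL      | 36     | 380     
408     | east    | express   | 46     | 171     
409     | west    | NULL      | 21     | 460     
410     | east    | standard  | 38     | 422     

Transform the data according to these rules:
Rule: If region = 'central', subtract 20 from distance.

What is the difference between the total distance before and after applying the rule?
40

Step 1: Original sum of distance = 2637
Step 2: 2 records have region = 'central'
Step 3: Each affected record changes by -20
Step 4: Total change = 2 × -20 = -40
Step 5: New sum = 2637 + -40 = 2597
Step 6: Difference = |2597 - 2637| = 40
        (Sum decreased by 40)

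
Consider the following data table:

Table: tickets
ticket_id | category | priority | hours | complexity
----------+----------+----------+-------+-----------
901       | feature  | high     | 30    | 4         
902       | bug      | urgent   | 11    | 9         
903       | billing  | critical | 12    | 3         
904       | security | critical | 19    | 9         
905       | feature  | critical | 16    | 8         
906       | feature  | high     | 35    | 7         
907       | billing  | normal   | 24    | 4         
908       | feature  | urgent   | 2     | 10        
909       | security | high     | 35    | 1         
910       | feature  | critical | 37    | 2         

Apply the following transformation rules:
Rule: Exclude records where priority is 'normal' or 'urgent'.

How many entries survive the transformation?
7

Step 1: Count records to exclude
  - 1 (normal) + 2 (urgent) = 3 records
Step 2: Total records: 10
Step 3: Remaining = 10 - 3 = 7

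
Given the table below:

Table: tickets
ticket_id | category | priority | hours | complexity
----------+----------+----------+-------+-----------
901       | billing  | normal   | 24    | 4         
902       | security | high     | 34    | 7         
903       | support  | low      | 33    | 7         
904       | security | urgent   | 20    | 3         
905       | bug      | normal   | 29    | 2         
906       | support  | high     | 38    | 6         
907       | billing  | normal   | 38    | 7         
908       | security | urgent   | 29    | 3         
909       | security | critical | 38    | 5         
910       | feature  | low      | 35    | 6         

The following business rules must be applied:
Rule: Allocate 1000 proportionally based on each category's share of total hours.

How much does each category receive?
billing: 194.97, bug: 91.19, feature: 110.06, security: 380.5, support: 223.27

Step 1: Calculate total hours = 318
Step 2: Calculate each category's proportion:
  billing: 62/318 = 19.50% → 194.97
  bug: 29/318 = 9.12% → 91.19
  feature: 35/318 = 11.01% → 110.06
  security: 121/318 = 38.05% → 380.5
  support: 71/318 = 22.33% → 223.27
Step 3: Verify: sum of allocations ≈ 1000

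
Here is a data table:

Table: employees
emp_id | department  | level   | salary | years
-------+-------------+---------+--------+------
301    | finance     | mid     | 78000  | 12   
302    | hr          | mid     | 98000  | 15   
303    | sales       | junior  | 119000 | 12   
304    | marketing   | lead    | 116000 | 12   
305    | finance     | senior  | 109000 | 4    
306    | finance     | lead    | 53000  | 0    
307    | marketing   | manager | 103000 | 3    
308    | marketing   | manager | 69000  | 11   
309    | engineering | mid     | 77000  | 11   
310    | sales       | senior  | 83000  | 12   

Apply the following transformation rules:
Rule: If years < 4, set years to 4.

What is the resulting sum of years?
97

Step 1: 2 records have years < 4
Step 2: These records originally summed to 3
Step 3: After setting to minimum: 2 × 4 = 8
Step 4: Unaffected records sum: 89
Step 5: Final sum = 8 + 89 = 97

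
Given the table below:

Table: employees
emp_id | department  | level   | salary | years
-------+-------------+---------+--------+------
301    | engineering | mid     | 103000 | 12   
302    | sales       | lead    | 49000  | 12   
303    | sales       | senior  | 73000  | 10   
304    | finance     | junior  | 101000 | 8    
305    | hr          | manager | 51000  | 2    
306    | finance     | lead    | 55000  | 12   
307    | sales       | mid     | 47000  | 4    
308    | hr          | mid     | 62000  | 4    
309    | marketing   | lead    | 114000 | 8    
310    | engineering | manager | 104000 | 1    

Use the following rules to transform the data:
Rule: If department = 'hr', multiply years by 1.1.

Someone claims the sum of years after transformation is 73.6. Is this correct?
Yes, the result is correct.

Step 1: Calculate the correct sum after transformation
Step 2: Apply multiplier 1.1 to records where department = 'hr'
Step 3: Correct result = 73.6
Step 4: Claimed result = 73.6
Step 5: 73.6 = 73.6 ✓
Conclusion: The claimed result is correct.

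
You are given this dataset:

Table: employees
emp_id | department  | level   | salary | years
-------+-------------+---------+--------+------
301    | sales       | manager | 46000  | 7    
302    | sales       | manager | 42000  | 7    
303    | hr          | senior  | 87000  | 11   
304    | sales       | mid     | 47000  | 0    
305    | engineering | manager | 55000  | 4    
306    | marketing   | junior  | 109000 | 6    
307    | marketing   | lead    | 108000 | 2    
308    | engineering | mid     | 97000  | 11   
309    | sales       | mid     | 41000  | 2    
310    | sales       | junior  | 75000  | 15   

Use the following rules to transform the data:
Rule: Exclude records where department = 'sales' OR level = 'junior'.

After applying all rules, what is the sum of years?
28

Step 1: Find records where department = 'sales' OR level = 'junior'
Step 2: 6 records match, summing to 37
Step 3: Original sum: 65
Step 4: Remaining sum = 65 - 37 = 28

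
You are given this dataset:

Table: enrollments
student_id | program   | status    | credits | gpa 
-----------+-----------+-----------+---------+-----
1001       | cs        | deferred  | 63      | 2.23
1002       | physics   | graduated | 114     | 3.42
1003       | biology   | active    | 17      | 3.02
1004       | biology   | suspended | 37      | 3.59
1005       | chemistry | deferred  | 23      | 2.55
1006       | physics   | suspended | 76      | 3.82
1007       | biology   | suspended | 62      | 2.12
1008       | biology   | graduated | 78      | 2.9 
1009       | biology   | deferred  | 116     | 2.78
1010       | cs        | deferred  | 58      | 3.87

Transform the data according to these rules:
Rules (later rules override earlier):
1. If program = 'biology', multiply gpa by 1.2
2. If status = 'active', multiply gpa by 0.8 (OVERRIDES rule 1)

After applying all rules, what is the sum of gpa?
31.97

Step 1: Rule 2 takes priority for records with status = 'active'
  - 1 records: 3.02 × 0.8 = 2.42
Step 2: Rule 1 applies to remaining records with program = 'biology'
  - 4 records: 11.39 × 1.2 = 13.67
Step 3: Other records unchanged: 15.89
Step 4: Final sum = 2.42 + 13.67 + 15.89 = 31.97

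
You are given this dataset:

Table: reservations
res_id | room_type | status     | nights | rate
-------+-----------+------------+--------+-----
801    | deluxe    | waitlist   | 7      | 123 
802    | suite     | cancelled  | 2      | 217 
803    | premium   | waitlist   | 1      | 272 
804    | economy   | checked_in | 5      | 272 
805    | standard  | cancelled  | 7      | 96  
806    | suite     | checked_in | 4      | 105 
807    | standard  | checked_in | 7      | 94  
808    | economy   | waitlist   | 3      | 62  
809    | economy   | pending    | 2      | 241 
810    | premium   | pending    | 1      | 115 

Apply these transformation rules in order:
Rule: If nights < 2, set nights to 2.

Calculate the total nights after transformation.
41

Step 1: 2 records have nights < 2
Step 2: These records originally summed to 2
Step 3: After setting to minimum: 2 × 2 = 4
Step 4: Unaffected records sum: 37
Step 5: Final sum = 4 + 37 = 41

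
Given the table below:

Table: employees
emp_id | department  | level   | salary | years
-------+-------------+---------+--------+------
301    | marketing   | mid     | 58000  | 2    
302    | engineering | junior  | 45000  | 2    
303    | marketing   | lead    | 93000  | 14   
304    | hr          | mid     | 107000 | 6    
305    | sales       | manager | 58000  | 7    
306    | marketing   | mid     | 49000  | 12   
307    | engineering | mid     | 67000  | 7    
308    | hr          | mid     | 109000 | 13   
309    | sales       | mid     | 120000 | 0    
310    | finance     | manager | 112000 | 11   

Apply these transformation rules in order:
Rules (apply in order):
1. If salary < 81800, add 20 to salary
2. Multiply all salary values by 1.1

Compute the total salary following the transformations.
899910.0

Step 1: Apply Rule 1 - Add 20 to records with salary < 81800
  - 5 records affected: 277000 + (5 × 20) = 277100
  - Unaffected records: 541000
  - Sum after Rule 1: 818100
Step 2: Apply Rule 2 - Multiply all by 1.1
  - 818100 × 1.1 = 899910.0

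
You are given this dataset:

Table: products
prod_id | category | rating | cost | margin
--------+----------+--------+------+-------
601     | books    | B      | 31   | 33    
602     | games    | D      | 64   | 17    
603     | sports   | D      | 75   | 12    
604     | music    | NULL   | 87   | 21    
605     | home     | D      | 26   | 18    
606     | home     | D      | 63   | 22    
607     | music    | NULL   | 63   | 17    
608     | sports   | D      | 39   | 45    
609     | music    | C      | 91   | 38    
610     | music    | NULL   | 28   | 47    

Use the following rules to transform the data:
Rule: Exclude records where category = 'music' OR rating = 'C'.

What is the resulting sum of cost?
298

Step 1: Find records where category = 'music' OR rating = 'C'
Step 2: 4 records match, summing to 269
Step 3: Original sum: 567
Step 4: Remaining sum = 567 - 269 = 298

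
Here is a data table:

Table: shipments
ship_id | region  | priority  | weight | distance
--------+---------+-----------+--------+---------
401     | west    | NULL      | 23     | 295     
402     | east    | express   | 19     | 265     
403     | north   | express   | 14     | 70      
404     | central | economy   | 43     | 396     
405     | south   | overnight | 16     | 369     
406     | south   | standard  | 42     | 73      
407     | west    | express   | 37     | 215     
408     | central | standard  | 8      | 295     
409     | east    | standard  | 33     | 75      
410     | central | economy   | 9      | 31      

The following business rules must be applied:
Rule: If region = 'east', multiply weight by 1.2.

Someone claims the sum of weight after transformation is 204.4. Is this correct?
No, the correct result is 254.4.

Step 1: Calculate the correct sum after transformation
Step 2: Apply multiplier 1.2 to records where region = 'east'
Step 3: Correct result = 254.4
Step 4: Claimed result = 204.4
Step 5: 254.4 ≠ 204.4
Conclusion: The claimed result is incorrect. The correct answer is 254.4.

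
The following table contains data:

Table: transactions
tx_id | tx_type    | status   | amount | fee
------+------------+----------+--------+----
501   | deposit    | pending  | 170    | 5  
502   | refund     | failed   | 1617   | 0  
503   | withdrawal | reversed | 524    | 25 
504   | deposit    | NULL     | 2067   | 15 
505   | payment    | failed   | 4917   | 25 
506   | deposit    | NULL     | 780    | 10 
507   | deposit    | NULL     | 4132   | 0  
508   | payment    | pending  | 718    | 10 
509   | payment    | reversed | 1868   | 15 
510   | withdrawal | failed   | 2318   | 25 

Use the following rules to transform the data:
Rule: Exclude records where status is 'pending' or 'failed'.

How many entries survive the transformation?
5

Step 1: Count records to exclude
  - 2 (pending) + 3 (failed) = 5 records
Step 2: Total records: 10
Step 3: Remaining = 10 - 5 = 5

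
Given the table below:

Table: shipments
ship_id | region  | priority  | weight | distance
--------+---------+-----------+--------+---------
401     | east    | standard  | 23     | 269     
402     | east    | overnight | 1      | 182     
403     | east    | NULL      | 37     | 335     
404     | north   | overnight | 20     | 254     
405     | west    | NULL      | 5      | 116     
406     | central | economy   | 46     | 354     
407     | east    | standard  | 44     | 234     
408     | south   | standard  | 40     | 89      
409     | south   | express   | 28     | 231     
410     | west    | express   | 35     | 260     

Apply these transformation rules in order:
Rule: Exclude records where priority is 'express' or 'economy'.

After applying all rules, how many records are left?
7

Step 1: Count records to exclude
  - 2 (express) + 1 (economy) = 3 records
Step 2: Total records: 10
Step 3: Remaining = 10 - 3 = 7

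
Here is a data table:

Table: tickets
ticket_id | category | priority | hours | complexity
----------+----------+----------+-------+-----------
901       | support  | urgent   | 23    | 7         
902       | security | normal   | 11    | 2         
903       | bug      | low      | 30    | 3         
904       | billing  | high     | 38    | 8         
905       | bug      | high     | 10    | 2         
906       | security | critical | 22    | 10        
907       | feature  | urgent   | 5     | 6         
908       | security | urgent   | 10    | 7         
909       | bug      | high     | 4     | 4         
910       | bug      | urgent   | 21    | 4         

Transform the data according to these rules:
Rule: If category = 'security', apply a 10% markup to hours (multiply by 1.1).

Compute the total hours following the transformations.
178.3

Step 1: Records with category = 'security' have total hours = 43
Step 2: Apply multiplier: 43 × 1.1 = 47.3
Step 3: Other records total: 131
Step 4: Final sum = 47.3 + 131 = 178.3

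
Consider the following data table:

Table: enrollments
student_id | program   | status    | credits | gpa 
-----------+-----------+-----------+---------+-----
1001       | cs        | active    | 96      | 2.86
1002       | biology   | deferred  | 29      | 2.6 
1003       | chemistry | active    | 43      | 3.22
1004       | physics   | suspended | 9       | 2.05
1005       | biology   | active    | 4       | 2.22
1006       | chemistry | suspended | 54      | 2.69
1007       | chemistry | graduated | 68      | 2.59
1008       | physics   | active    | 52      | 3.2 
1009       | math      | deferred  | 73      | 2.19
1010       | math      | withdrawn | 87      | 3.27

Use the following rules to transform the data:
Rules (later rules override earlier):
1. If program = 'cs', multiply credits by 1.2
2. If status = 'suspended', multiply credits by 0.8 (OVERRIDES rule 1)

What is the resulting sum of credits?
521.6

Step 1: Rule 2 takes priority for records with status = 'suspended'
  - 2 records: 63 × 0.8 = 50.4
Step 2: Rule 1 applies to remaining records with program = 'cs'
  - 1 records: 96 × 1.2 = 115.2
Step 3: Other records unchanged: 356
Step 4: Final sum = 50.4 + 115.2 + 356 = 521.6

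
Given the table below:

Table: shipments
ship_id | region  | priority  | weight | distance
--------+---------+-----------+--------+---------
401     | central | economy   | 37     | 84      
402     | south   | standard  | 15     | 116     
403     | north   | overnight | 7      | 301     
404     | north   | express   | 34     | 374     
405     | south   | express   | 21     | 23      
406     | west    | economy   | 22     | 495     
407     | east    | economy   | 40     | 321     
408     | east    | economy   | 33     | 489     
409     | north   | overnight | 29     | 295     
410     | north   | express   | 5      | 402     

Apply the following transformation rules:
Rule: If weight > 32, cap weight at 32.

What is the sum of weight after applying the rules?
227

Step 1: 4 records have weight > 32
Step 2: These records originally summed to 144
Step 3: After capping: 4 × 32 = 128
Step 4: Unaffected records sum: 99
Step 5: Final sum = 128 + 99 = 227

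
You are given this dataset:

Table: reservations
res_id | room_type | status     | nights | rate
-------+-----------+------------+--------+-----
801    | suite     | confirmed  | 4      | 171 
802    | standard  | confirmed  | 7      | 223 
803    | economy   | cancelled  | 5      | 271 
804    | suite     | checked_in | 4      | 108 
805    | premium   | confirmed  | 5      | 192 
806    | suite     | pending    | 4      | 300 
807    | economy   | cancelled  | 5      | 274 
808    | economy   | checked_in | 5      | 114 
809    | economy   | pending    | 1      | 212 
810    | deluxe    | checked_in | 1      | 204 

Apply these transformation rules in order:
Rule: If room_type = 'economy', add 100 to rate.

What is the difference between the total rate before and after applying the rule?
400

Step 1: Original sum of rate = 2069
Step 2: 4 records have room_type = 'economy'
Step 3: Each affected record changes by 100
Step 4: Total change = 4 × 100 = 400
Step 5: New sum = 2069 + 400 = 2469
Step 6: Difference = |2469 - 2069| = 400
        (Sum increased by 400)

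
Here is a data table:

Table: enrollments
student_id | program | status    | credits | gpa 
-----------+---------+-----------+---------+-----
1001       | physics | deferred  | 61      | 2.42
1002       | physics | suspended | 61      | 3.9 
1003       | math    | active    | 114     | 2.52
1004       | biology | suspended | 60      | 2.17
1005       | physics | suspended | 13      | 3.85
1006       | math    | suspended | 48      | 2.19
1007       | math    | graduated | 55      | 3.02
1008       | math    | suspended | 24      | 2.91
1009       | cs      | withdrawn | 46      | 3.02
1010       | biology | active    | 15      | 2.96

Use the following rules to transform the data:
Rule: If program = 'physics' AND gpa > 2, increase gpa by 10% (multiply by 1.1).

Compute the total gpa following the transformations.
29.98

Step 1: Find records where program = 'physics' AND gpa > 2
Step 2: 3 records match, summing to 10.17
Step 3: After multiplier: 10.17 × 1.1 = 11.19
Step 4: Unaffected records sum: 18.79
Step 5: Final sum = 11.19 + 18.79 = 29.98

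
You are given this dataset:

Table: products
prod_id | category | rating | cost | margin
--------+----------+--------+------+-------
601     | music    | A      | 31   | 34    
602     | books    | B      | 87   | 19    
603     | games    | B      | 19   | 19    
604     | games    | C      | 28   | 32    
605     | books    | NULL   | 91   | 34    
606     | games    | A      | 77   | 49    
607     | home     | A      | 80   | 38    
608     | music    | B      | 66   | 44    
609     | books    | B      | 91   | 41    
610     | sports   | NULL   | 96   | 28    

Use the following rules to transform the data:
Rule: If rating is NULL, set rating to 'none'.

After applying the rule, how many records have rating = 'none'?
2

Step 1: Count records where rating IS NULL
Step 2: Found 2 records with NULL rating
Step 3: These records will have rating set to 'none'
Step 4: Records already having rating = 'none': 0
Step 5: Answer: 2 + 0 = 2 records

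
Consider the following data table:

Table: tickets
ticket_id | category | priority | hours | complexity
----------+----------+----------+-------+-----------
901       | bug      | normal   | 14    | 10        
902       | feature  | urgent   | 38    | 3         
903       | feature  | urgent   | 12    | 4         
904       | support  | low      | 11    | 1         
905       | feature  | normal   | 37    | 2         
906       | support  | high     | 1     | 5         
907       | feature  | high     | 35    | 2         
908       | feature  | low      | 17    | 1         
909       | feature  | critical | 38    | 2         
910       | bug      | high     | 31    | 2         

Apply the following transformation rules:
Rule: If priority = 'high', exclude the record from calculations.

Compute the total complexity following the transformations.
23

Step 1: Identify records where priority = 'high'
Step 2: The excluded records sum to 9
Step 3: Original total complexity = 32
Step 4: Remaining total = 32 - 9 = 23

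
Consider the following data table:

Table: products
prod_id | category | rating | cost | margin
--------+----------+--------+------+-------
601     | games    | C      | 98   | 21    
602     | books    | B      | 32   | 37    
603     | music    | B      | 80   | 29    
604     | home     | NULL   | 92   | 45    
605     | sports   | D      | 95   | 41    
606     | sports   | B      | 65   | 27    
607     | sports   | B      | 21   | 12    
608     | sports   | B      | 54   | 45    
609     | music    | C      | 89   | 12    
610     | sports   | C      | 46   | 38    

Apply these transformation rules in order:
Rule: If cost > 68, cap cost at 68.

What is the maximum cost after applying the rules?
68

Step 1: Original maximum cost = 98
Step 2: Apply cap at 68
Step 3: 5 records had cost > 68 and were capped
Step 4: Maximum after transformation = 68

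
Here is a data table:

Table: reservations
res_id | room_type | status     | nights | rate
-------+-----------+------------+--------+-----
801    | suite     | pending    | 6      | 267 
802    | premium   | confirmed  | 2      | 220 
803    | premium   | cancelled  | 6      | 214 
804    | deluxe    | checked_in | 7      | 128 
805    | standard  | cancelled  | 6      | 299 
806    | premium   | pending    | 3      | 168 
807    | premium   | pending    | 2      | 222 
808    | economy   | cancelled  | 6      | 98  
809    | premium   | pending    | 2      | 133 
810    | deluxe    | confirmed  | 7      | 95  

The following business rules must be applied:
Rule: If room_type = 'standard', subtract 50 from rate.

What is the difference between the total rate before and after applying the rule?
50

Step 1: Original sum of rate = 1844
Step 2: 1 records have room_type = 'standard'
Step 3: Each affected record changes by -50
Step 4: Total change = 1 × -50 = -50
Step 5: New sum = 1844 + -50 = 1794
Step 6: Difference = |1794 - 1844| = 50
        (Sum decreased by 50)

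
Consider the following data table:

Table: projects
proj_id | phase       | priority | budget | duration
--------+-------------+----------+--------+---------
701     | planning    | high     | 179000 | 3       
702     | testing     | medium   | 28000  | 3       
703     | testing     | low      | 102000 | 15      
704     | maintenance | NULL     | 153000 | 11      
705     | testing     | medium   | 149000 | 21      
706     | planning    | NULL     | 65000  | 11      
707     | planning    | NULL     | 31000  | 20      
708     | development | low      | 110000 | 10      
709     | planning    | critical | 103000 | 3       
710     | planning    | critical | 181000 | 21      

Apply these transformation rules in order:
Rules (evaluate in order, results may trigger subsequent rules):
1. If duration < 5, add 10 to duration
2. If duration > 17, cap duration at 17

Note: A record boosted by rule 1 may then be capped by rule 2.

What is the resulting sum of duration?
137

Step 1: Apply rule 1 to records with duration < 5
  - 3 records get bonus of 10
  - Of these, 0 records then exceed 17 and get capped
Step 2: Apply rule 2 to records with duration > 17
  - 3 records (original) are capped
Step 3: Calculate final sum = 137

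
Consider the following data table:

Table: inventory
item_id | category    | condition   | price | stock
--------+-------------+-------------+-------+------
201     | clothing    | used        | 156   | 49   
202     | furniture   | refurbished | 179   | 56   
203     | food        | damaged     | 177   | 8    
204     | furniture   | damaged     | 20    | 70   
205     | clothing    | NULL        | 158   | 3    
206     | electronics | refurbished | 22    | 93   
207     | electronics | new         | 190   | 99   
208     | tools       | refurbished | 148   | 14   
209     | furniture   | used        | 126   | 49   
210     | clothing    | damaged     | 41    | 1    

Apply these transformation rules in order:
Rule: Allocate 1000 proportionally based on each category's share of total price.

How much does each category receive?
clothing: 291.7, electronics: 174.2, food: 145.44, furniture: 267.05, tools: 121.61

Step 1: Calculate total price = 1217
Step 2: Calculate each category's proportion:
  clothing: 355/1217 = 29.17% → 291.7
  electronics: 212/1217 = 17.42% → 174.2
  food: 177/1217 = 14.54% → 145.44
  furniture: 325/1217 = 26.71% → 267.05
  tools: 148/1217 = 12.16% → 121.61
Step 3: Verify: sum of allocations ≈ 1000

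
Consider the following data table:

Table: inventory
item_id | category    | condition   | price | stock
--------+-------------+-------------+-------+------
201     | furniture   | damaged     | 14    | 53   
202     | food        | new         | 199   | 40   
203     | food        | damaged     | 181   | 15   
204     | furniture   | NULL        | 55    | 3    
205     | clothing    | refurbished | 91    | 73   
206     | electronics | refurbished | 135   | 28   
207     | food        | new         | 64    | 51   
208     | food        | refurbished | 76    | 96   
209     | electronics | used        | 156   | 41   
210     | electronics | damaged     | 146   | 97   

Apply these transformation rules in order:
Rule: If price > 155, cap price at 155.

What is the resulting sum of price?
1046

Step 1: 3 records have price > 155
Step 2: These records originally summed to 536
Step 3: After capping: 3 × 155 = 465
Step 4: Unaffected records sum: 581
Step 5: Final sum = 465 + 581 = 1046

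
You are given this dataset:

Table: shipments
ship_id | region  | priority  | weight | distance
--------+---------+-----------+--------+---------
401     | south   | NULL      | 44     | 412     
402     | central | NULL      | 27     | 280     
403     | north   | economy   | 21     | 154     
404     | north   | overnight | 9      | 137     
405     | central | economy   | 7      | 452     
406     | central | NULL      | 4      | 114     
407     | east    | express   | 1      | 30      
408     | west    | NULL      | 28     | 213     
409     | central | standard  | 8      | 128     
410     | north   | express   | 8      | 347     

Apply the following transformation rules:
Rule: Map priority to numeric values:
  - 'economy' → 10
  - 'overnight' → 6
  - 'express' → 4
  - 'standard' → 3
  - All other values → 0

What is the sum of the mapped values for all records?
37

Step 1: Apply mapping to each record
Step 2: Count by status:
  'economy': 2 records × 10 = 20
  'overnight': 1 records × 6 = 6
  'express': 2 records × 4 = 8
  'standard': 1 records × 3 = 3
Step 3: Sum all mapped values = 37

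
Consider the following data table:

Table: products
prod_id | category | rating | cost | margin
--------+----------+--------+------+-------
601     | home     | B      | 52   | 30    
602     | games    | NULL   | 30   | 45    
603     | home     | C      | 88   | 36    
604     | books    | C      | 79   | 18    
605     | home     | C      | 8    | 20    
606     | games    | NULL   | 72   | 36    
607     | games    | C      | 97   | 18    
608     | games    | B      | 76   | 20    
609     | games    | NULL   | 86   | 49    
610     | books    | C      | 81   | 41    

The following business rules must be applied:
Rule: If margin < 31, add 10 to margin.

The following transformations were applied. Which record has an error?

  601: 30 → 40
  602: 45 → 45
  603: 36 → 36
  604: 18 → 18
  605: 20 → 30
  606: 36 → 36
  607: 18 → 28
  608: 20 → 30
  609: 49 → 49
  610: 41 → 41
Record 604 has an error. The correct transformed value should be 28, not 18.

Step 1: Check each record against the rule
Step 2: Record 604 has margin = 18
Step 3: Since 18 < 31, the bonus should have been applied
Step 4: Correct value = 28, but claimed value = 18
Conclusion: Record 604 has the error.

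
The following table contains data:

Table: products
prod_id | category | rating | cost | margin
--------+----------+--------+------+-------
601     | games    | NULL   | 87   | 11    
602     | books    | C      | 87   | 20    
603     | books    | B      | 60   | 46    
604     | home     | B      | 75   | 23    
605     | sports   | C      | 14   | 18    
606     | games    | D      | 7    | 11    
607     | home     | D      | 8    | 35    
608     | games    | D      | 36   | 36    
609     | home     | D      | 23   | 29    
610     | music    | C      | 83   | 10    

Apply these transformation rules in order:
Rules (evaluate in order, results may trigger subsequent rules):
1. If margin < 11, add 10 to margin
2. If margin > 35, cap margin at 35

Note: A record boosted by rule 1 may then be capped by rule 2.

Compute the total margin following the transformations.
237

Step 1: Apply rule 1 to records with margin < 11
  - 1 records get bonus of 10
  - Of these, 0 records then exceed 35 and get capped
Step 2: Apply rule 2 to records with margin > 35
  - 2 records (original) are capped
Step 3: Calculate final sum = 237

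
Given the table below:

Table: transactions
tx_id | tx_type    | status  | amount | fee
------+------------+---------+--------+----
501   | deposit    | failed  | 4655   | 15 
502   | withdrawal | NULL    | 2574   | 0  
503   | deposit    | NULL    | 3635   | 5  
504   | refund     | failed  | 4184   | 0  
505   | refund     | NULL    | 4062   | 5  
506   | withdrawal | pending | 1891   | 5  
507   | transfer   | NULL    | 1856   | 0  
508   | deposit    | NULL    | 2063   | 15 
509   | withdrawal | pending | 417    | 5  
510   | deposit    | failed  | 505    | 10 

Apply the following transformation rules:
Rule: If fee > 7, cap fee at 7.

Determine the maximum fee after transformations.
7

Step 1: Original maximum fee = 15
Step 2: Apply cap at 7
Step 3: 3 records had fee > 7 and were capped
Step 4: Maximum after transformation = 7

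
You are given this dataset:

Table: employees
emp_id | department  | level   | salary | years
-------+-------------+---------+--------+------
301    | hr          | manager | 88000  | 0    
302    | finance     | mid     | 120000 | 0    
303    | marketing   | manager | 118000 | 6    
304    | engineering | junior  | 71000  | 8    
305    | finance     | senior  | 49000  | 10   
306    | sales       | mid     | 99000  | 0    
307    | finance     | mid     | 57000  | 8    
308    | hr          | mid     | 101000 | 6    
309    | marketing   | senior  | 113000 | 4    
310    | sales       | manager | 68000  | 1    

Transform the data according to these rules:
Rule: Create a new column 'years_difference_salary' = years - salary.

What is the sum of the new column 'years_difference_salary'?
-883957

Step 1: For each record, compute years - salary
Example calculations:
  0 - 88000 = -88000
  0 - 120000 = -120000
  6 - 118000 = -117994
  ...
Step 2: Sum all derived values
Step 3: Total = -883957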